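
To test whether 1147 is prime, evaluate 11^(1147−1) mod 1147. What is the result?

593

11^1 ≡ 11 (mod 1147)
11^2 ≡ 11^2 = 121 ≡ 121 (mod 1147)
11^4 ≡ 121^2 = 14641 ≡ 877 (mod 1147)
11^8 ≡ 877^2 = 769129 ≡ 639 (mod 1147)
11^16 ≡ 639^2 = 408321 ≡ 1136 (mod 1147)
11^32 ≡ 1136^2 = 1290496 ≡ 121 (mod 1147)
11^64 ≡ 121^2 = 14641 ≡ 877 (mod 1147)
11^128 ≡ 877^2 = 769129 ≡ 639 (mod 1147)
11^256 ≡ 639^2 = 408321 ≡ 1136 (mod 1147)
11^512 ≡ 1136^2 = 1290496 ≡ 121 (mod 1147)
11^1024 ≡ 121^2 = 14641 ≡ 877 (mod 1147)
1146 = 1024 + 64 + 32 + 16 + 8 + 2 in binary powers of 2.
So 11^1146 ≡ 877 · 877 · 121 · 1136 · 639 · 121 ≡ 593 (mod 1147).
Since 593 ≠ 1, base 11 is a Fermat witness: 1147 is composite.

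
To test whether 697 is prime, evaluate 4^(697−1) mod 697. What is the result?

4^1 ≡ 4 (mod 697)
4^2 ≡ 4^2 = 16 ≡ 16 (mod 697)
4^4 ≡ 16^2 = 256 ≡ 256 (mod 697)
4^8 ≡ 256^2 = 65536 ≡ 18 (mod 697)
4^16 ≡ 18^2 = 324 ≡ 324 (mod 697)
4^32 ≡ 324^2 = 104976 ≡ 426 (mod 697)
4^64 ≡ 426^2 = 181476 ≡ 256 (mod 697)
4^128 ≡ 256^2 = 65536 ≡ 18 (mod 697)
4^256 ≡ 18^2 = 324 ≡ 324 (mod 697)
4^512 ≡ 324^2 = 104976 ≡ 426 (mod 697)
696 = 512 + 128 + 32 + 16 + 8 in binary powers of 2.
So 4^696 ≡ 426 · 18 · 426 · 324 · 18 ≡ 324 (mod 697).
Since 324 ≠ 1, base 4 is a Fermat witness: 697 is composite.

324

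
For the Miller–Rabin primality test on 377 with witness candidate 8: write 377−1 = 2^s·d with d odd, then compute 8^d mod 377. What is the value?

31

377 − 1 = 376 = 2^3 · 47, so d = 47.
8^1 ≡ 8 (mod 377)
8^2 ≡ 8^2 = 64 ≡ 64 (mod 377)
8^4 ≡ 64^2 = 4096 ≡ 326 (mod 377)
8^8 ≡ 326^2 = 106276 ≡ 339 (mod 377)
8^16 ≡ 339^2 = 114921 ≡ 313 (mod 377)
8^32 ≡ 313^2 = 97969 ≡ 326 (mod 377)
47 = 32 + 8 + 4 + 2 + 1 in binary powers of 2.
So 8^47 ≡ 326 · 339 · 326 · 64 · 8 ≡ 31 (mod 377).
Squaring chain: 31 → 207 → 248; never reaches −1, so base 8 is a Miller–Rabin witness that 377 is composite.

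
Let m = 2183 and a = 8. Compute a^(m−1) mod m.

2009

8^1 ≡ 8 (mod 2183)
8^2 ≡ 8^2 = 64 ≡ 64 (mod 2183)
8^4 ≡ 64^2 = 4096 ≡ 1913 (mod 2183)
8^8 ≡ 1913^2 = 3659569 ≡ 861 (mod 2183)
8^16 ≡ 861^2 = 741321 ≡ 1284 (mod 2183)
8^32 ≡ 1284^2 = 1648656 ≡ 491 (mod 2183)
8^64 ≡ 491^2 = 241081 ≡ 951 (mod 2183)
8^128 ≡ 951^2 = 904401 ≡ 639 (mod 2183)
8^256 ≡ 639^2 = 408321 ≡ 100 (mod 2183)
8^512 ≡ 100^2 = 10000 ≡ 1268 (mod 2183)
8^1024 ≡ 1268^2 = 1607824 ≡ 1136 (mod 2183)
8^2048 ≡ 1136^2 = 1290496 ≡ 343 (mod 2183)
2182 = 2048 + 128 + 4 + 2 in binary powers of 2.
So 8^2182 ≡ 343 · 639 · 1913 · 64 ≡ 2009 (mod 2183).
Since 2009 ≠ 1, base 8 is a Fermat witness: 2183 is composite.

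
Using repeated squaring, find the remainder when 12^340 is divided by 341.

12^1 ≡ 12 (mod 341)
12^2 ≡ 12^2 = 144 ≡ 144 (mod 341)
12^4 ≡ 144^2 = 20736 ≡ 276 (mod 341)
12^8 ≡ 276^2 = 76176 ≡ 133 (mod 341)
12^16 ≡ 133^2 = 17689 ≡ 298 (mod 341)
12^32 ≡ 298^2 = 88804 ≡ 144 (mod 341)
12^64 ≡ 144^2 = 20736 ≡ 276 (mod 341)
12^128 ≡ 276^2 = 76176 ≡ 133 (mod 341)
12^256 ≡ 133^2 = 17689 ≡ 298 (mod 341)
340 = 256 + 64 + 16 + 4 in binary powers of 2.
So 12^340 ≡ 298 · 276 · 298 · 276 ≡ 56 (mod 341).
Since 56 ≠ 1, base 12 is a Fermat witness: 341 is composite.

56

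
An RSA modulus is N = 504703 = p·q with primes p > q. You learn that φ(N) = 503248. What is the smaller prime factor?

569

φ(n) = (p−1)(q−1) = n − (p+q) + 1, so p + q = 504703 − 503248 + 1 = 1456.
p and q are the roots of t² − 1456t + 504703 = 0.
Discriminant: 1456² − 4·504703 = 2119936 − 2018812 = 101124; √101124 = 318.
q = (1456 − 318)/2 = 569, p = (1456 + 318)/2 = 887.
Check: 569 · 887 = 504703.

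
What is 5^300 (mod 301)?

5^1 ≡ 5 (mod 301)
5^2 ≡ 5^2 = 25 ≡ 25 (mod 301)
5^4 ≡ 25^2 = 625 ≡ 23 (mod 301)
5^8 ≡ 23^2 = 529 ≡ 228 (mod 301)
5^16 ≡ 228^2 = 51984 ≡ 212 (mod 301)
5^32 ≡ 212^2 = 44944 ≡ 95 (mod 301)
5^64 ≡ 95^2 = 9025 ≡ 296 (mod 301)
5^128 ≡ 296^2 = 87616 ≡ 25 (mod 301)
5^256 ≡ 25^2 = 625 ≡ 23 (mod 301)
300 = 256 + 32 + 8 + 4 in binary powers of 2.
So 5^300 ≡ 23 · 95 · 228 · 23 ≡ 274 (mod 301).
Since 274 ≠ 1, base 5 is a Fermat witness: 301 is composite.

274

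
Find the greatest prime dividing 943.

943 = 23 · 41
41 is prime.
So 943 = 23 · 41; the largest prime factor is 41.

41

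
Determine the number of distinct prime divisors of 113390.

5

113390 = 2 · 56695
56695 = 5 · 11339
11339 = 17 · 667
667 = 23 · 29
113390 = 2 · 5 · 17 · 23 · 29, which has 5 distinct prime factors.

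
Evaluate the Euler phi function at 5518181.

5424880

Factor: 5518181 = 167 · 173 · 191.
φ(5518181) = (167−1) · (173−1) · (191−1) = 166 · 172 · 190 = 5424880.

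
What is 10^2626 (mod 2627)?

10

10^1 ≡ 10 (mod 2627)
10^2 ≡ 10^2 = 100 ≡ 100 (mod 2627)
10^4 ≡ 100^2 = 10000 ≡ 2119 (mod 2627)
10^8 ≡ 2119^2 = 4490161 ≡ 618 (mod 2627)
10^16 ≡ 618^2 = 381924 ≡ 1009 (mod 2627)
10^32 ≡ 1009^2 = 1018081 ≡ 1432 (mod 2627)
10^64 ≡ 1432^2 = 2050624 ≡ 1564 (mod 2627)
10^128 ≡ 1564^2 = 2446096 ≡ 359 (mod 2627)
10^256 ≡ 359^2 = 128881 ≡ 158 (mod 2627)
10^512 ≡ 158^2 = 24964 ≡ 1321 (mod 2627)
10^1024 ≡ 1321^2 = 1745041 ≡ 713 (mod 2627)
10^2048 ≡ 713^2 = 508369 ≡ 1358 (mod 2627)
2626 = 2048 + 512 + 64 + 2 in binary powers of 2.
So 10^2626 ≡ 1358 · 1321 · 1564 · 100 ≡ 10 (mod 2627).
Since 10 ≠ 1, base 10 is a Fermat witness: 2627 is composite.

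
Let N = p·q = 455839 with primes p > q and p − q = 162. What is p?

Since p = q + 162, we have 455839 = q(q + 162), so q² + 162q − 455839 = 0.
Discriminant: 162² + 4·455839 = 26244 + 1823356 = 1849600; √1849600 = 1360.
q = (−162 + 1360)/2 = 599, and p = q + 162 = 761.
Check: 599 · 761 = 455839.

761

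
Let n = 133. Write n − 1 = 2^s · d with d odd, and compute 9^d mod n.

106

133 − 1 = 132 = 2^2 · 33, so d = 33.
9^1 ≡ 9 (mod 133)
9^2 ≡ 9^2 = 81 ≡ 81 (mod 133)
9^4 ≡ 81^2 = 6561 ≡ 44 (mod 133)
9^8 ≡ 44^2 = 1936 ≡ 74 (mod 133)
9^16 ≡ 74^2 = 5476 ≡ 23 (mod 133)
9^32 ≡ 23^2 = 529 ≡ 130 (mod 133)
33 = 32 + 1 in binary powers of 2.
So 9^33 ≡ 130 · 9 ≡ 106 (mod 133).
Squaring chain: 106 → 64; never reaches −1, so base 9 is a Miller–Rabin witness that 133 is composite.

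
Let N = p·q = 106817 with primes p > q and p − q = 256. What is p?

Since p = q + 256, we have 106817 = q(q + 256), so q² + 256q − 106817 = 0.
Discriminant: 256² + 4·106817 = 65536 + 427268 = 492804; √492804 = 702.
q = (−256 + 702)/2 = 223, and p = q + 256 = 479.
Check: 223 · 479 = 106817.

479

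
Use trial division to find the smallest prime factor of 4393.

23

4393 is odd.
Digit sum 19, not divisible by 3.
Ends in 3: not divisible by 5.
7: 4393 = 7·627 + 4
11: 4393 = 11·399 + 4
13: 4393 = 13·337 + 12
17: 4393 = 17·258 + 7
19: 4393 = 19·231 + 4
23: 4393 = 23·191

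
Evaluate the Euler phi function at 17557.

Factor: 17557 = 97 · 181.
φ(17557) = (97−1) · (181−1) = 96 · 180 = 17280.

17280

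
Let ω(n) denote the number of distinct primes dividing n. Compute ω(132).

3

132 = 2^2 · 33
33 = 3 · 11
132 = 2^2 · 3 · 11, which has 3 distinct prime factors.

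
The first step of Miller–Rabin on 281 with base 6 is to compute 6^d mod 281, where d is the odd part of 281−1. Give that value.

221

281 − 1 = 280 = 2^3 · 35, so d = 35.
6^1 ≡ 6 (mod 281)
6^2 ≡ 6^2 = 36 ≡ 36 (mod 281)
6^4 ≡ 36^2 = 1296 ≡ 172 (mod 281)
6^8 ≡ 172^2 = 29584 ≡ 79 (mod 281)
6^16 ≡ 79^2 = 6241 ≡ 59 (mod 281)
6^32 ≡ 59^2 = 3481 ≡ 109 (mod 281)
35 = 32 + 2 + 1 in binary powers of 2.
So 6^35 ≡ 109 · 36 · 6 ≡ 221 (mod 281).
Squaring chain: 221 → 228 → 280; reaches −1, so base 6 does not prove 281 composite.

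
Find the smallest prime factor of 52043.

71

52043 is odd.
Digit sum 14, not divisible by 3.
Ends in 3: not divisible by 5.
7: 52043 = 7·7434 + 5
11: 52043 = 11·4731 + 2
13: 52043 = 13·4003 + 4
17: 52043 = 17·3061 + 6
19: 52043 = 19·2739 + 2
23: 52043 = 23·2262 + 17
29: 52043 = 29·1794 + 17
31: 52043 = 31·1678 + 25
37: 52043 = 37·1406 + 21
41: 52043 = 41·1269 + 14
43: 52043 = 43·1210 + 13
47: 52043 = 47·1107 + 14
53: 52043 = 53·981 + 50
59: 52043 = 59·882 + 5
61: 52043 = 61·853 + 10
67: 52043 = 67·776 + 51
71: 52043 = 71·733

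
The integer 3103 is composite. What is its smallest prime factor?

3103 is odd.
Digit sum 7, not divisible by 3.
Ends in 3: not divisible by 5.
7: 3103 = 7·443 + 2
11: 3103 = 11·282 + 1
13: 3103 = 13·238 + 9
17: 3103 = 17·182 + 9
19: 3103 = 19·163 + 6
23: 3103 = 23·134 + 21
29: 3103 = 29·107

29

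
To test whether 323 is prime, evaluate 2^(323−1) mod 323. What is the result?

2^1 ≡ 2 (mod 323)
2^2 ≡ 2^2 = 4 ≡ 4 (mod 323)
2^4 ≡ 4^2 = 16 ≡ 16 (mod 323)
2^8 ≡ 16^2 = 256 ≡ 256 (mod 323)
2^16 ≡ 256^2 = 65536 ≡ 290 (mod 323)
2^32 ≡ 290^2 = 84100 ≡ 120 (mod 323)
2^64 ≡ 120^2 = 14400 ≡ 188 (mod 323)
2^128 ≡ 188^2 = 35344 ≡ 137 (mod 323)
2^256 ≡ 137^2 = 18769 ≡ 35 (mod 323)
322 = 256 + 64 + 2 in binary powers of 2.
So 2^322 ≡ 35 · 188 · 4 ≡ 157 (mod 323).
Since 157 ≠ 1, base 2 is a Fermat witness: 323 is composite.

157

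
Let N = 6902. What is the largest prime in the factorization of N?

6902 = 2 · 3451
3451 = 7 · 493
493 = 17 · 29
29 is prime.
So 6902 = 2 · 7 · 17 · 29; the largest prime factor is 29.

29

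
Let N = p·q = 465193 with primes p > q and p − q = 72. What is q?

647

Since p = q + 72, we have 465193 = q(q + 72), so q² + 72q − 465193 = 0.
Discriminant: 72² + 4·465193 = 5184 + 1860772 = 1865956; √1865956 = 1366.
q = (−72 + 1366)/2 = 647, and p = q + 72 = 719.
Check: 647 · 719 = 465193.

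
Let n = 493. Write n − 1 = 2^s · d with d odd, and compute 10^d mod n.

493 − 1 = 492 = 2^2 · 123, so d = 123.
10^1 ≡ 10 (mod 493)
10^2 ≡ 10^2 = 100 ≡ 100 (mod 493)
10^4 ≡ 100^2 = 10000 ≡ 140 (mod 493)
10^8 ≡ 140^2 = 19600 ≡ 373 (mod 493)
10^16 ≡ 373^2 = 139129 ≡ 103 (mod 493)
10^32 ≡ 103^2 = 10609 ≡ 256 (mod 493)
10^64 ≡ 256^2 = 65536 ≡ 460 (mod 493)
123 = 64 + 32 + 16 + 8 + 2 + 1 in binary powers of 2.
So 10^123 ≡ 460 · 256 · 103 · 373 · 100 · 10 ≡ 292 (mod 493).
Squaring chain: 292 → 468; never reaches −1, so base 10 is a Miller–Rabin witness that 493 is composite.

292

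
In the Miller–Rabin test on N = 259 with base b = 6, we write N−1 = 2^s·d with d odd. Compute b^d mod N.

6

259 − 1 = 258 = 2^1 · 129, so d = 129.
6^1 ≡ 6 (mod 259)
6^2 ≡ 6^2 = 36 ≡ 36 (mod 259)
6^4 ≡ 36^2 = 1296 ≡ 1 (mod 259)
6^8 ≡ 1^2 = 1 ≡ 1 (mod 259)
6^16 ≡ 1^2 = 1 ≡ 1 (mod 259)
6^32 ≡ 1^2 = 1 ≡ 1 (mod 259)
6^64 ≡ 1^2 = 1 ≡ 1 (mod 259)
6^128 ≡ 1^2 = 1 ≡ 1 (mod 259)
129 = 128 + 1 in binary powers of 2.
So 6^129 ≡ 1 · 6 ≡ 6 (mod 259).
Squaring chain: 6; never reaches −1, so base 6 is a Miller–Rabin witness that 259 is composite.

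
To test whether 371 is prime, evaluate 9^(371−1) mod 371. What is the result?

9^1 ≡ 9 (mod 371)
9^2 ≡ 9^2 = 81 ≡ 81 (mod 371)
9^4 ≡ 81^2 = 6561 ≡ 254 (mod 371)
9^8 ≡ 254^2 = 64516 ≡ 333 (mod 371)
9^16 ≡ 333^2 = 110889 ≡ 331 (mod 371)
9^32 ≡ 331^2 = 109561 ≡ 116 (mod 371)
9^64 ≡ 116^2 = 13456 ≡ 100 (mod 371)
9^128 ≡ 100^2 = 10000 ≡ 354 (mod 371)
9^256 ≡ 354^2 = 125316 ≡ 289 (mod 371)
370 = 256 + 64 + 32 + 16 + 2 in binary powers of 2.
So 9^370 ≡ 289 · 100 · 116 · 331 · 81 ≡ 275 (mod 371).
Since 275 ≠ 1, base 9 is a Fermat witness: 371 is composite.

275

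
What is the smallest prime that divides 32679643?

32679643 is odd.
Digit sum 40, not divisible by 3.
Ends in 3: not divisible by 5.
7: 32679643 = 7·4668520 + 3
11: 32679643 = 11·2970876 + 7
13: 32679643 = 13·2513818 + 9
17: 32679643 = 17·1922331 + 16
19: 32679643 = 19·1719981 + 4
23: 32679643 = 23·1420854 + 1
29: 32679643 = 29·1126884 + 7
31: 32679643 = 31·1054182 + 1
37: 32679643 = 37·883233 + 22
41: 32679643 = 41·797064 + 19
43: 32679643 = 43·759991 + 30
47: 32679643 = 47·695311 + 26
53: 32679643 = 53·616597 + 2
59: 32679643 = 59·553892 + 15
61: 32679643 = 61·535731 + 52
67: 32679643 = 67·487755 + 58
71: 32679643 = 71·460276 + 47
73: 32679643 = 73·447666 + 25
79: 32679643 = 79·413666 + 29
83: 32679643 = 83·393730 + 53
89: 32679643 = 89·367187

89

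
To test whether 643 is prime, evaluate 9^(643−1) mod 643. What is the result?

1

9^1 ≡ 9 (mod 643)
9^2 ≡ 9^2 = 81 ≡ 81 (mod 643)
9^4 ≡ 81^2 = 6561 ≡ 131 (mod 643)
9^8 ≡ 131^2 = 17161 ≡ 443 (mod 643)
9^16 ≡ 443^2 = 196249 ≡ 134 (mod 643)
9^32 ≡ 134^2 = 17956 ≡ 595 (mod 643)
9^64 ≡ 595^2 = 354025 ≡ 375 (mod 643)
9^128 ≡ 375^2 = 140625 ≡ 451 (mod 643)
9^256 ≡ 451^2 = 203401 ≡ 213 (mod 643)
9^512 ≡ 213^2 = 45369 ≡ 359 (mod 643)
642 = 512 + 128 + 2 in binary powers of 2.
So 9^642 ≡ 359 · 451 · 81 ≡ 1 (mod 643).
Since the result is 1, base 9 gives no evidence that 643 is composite.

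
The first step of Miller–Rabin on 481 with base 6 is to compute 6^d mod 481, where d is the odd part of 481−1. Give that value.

481 − 1 = 480 = 2^5 · 15, so d = 15.
6^1 ≡ 6 (mod 481)
6^2 ≡ 6^2 = 36 ≡ 36 (mod 481)
6^4 ≡ 36^2 = 1296 ≡ 334 (mod 481)
6^8 ≡ 334^2 = 111556 ≡ 445 (mod 481)
15 = 8 + 4 + 2 + 1 in binary powers of 2.
So 6^15 ≡ 445 · 334 · 36 · 6 ≡ 216 (mod 481).
Squaring chain: 216 → 480 → 1 → 1 → 1; reaches −1, so base 6 does not prove 481 composite.

216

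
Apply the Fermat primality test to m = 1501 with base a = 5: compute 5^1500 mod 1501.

5^1 ≡ 5 (mod 1501)
5^2 ≡ 5^2 = 25 ≡ 25 (mod 1501)
5^4 ≡ 25^2 = 625 ≡ 625 (mod 1501)
5^8 ≡ 625^2 = 390625 ≡ 365 (mod 1501)
5^16 ≡ 365^2 = 133225 ≡ 1137 (mod 1501)
5^32 ≡ 1137^2 = 1292769 ≡ 408 (mod 1501)
5^64 ≡ 408^2 = 166464 ≡ 1354 (mod 1501)
5^128 ≡ 1354^2 = 1833316 ≡ 595 (mod 1501)
5^256 ≡ 595^2 = 354025 ≡ 1290 (mod 1501)
5^512 ≡ 1290^2 = 1664100 ≡ 992 (mod 1501)
5^1024 ≡ 992^2 = 984064 ≡ 909 (mod 1501)
1500 = 1024 + 256 + 128 + 64 + 16 + 8 + 4 in binary powers of 2.
So 5^1500 ≡ 909 · 1290 · 595 · 1354 · 1137 · 365 · 625 ≡ 64 (mod 1501).
Since 64 ≠ 1, base 5 is a Fermat witness: 1501 is composite.

64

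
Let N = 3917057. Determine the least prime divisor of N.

3917057 is odd.
Digit sum 32, not divisible by 3.
Ends in 7: not divisible by 5.
7: 3917057 = 7·559579 + 4
11: 3917057 = 11·356096 + 1
13: 3917057 = 13·301312 + 1
17: 3917057 = 17·230415 + 2
19: 3917057 = 19·206160 + 17
23: 3917057 = 23·170306 + 19
29: 3917057 = 29·135070 + 27
31: 3917057 = 31·126356 + 21
37: 3917057 = 37·105866 + 15
41: 3917057 = 41·95537 + 40
43: 3917057 = 43·91094 + 15
47: 3917057 = 47·83341 + 30
53: 3917057 = 53·73906 + 39
59: 3917057 = 59·66390 + 47
61: 3917057 = 61·64214 + 3
67: 3917057 = 67·58463 + 36
71: 3917057 = 71·55169 + 58
73: 3917057 = 73·53658 + 23
79: 3917057 = 79·49583

79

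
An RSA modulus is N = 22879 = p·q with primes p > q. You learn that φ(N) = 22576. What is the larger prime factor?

167

φ(n) = (p−1)(q−1) = n − (p+q) + 1, so p + q = 22879 − 22576 + 1 = 304.
p and q are the roots of t² − 304t + 22879 = 0.
Discriminant: 304² − 4·22879 = 92416 − 91516 = 900; √900 = 30.
q = (304 − 30)/2 = 137, p = (304 + 30)/2 = 167.
Check: 137 · 167 = 22879.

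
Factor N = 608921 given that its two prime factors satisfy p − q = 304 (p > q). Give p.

Since p = q + 304, we have 608921 = q(q + 304), so q² + 304q − 608921 = 0.
Discriminant: 304² + 4·608921 = 92416 + 2435684 = 2528100; √2528100 = 1590.
q = (−304 + 1590)/2 = 643, and p = q + 304 = 947.
Check: 643 · 947 = 608921.

947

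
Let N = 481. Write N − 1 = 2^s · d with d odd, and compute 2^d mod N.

60

481 − 1 = 480 = 2^5 · 15, so d = 15.
2^1 ≡ 2 (mod 481)
2^2 ≡ 2^2 = 4 ≡ 4 (mod 481)
2^4 ≡ 4^2 = 16 ≡ 16 (mod 481)
2^8 ≡ 16^2 = 256 ≡ 256 (mod 481)
15 = 8 + 4 + 2 + 1 in binary powers of 2.
So 2^15 ≡ 256 · 16 · 4 · 2 ≡ 60 (mod 481).
Squaring chain: 60 → 233 → 417 → 248 → 417; never reaches −1, so base 2 is a Miller–Rabin witness that 481 is composite.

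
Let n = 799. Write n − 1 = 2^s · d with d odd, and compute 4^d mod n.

676

799 − 1 = 798 = 2^1 · 399, so d = 399.
4^1 ≡ 4 (mod 799)
4^2 ≡ 4^2 = 16 ≡ 16 (mod 799)
4^4 ≡ 16^2 = 256 ≡ 256 (mod 799)
4^8 ≡ 256^2 = 65536 ≡ 18 (mod 799)
4^16 ≡ 18^2 = 324 ≡ 324 (mod 799)
4^32 ≡ 324^2 = 104976 ≡ 307 (mod 799)
4^64 ≡ 307^2 = 94249 ≡ 766 (mod 799)
4^128 ≡ 766^2 = 586756 ≡ 290 (mod 799)
4^256 ≡ 290^2 = 84100 ≡ 205 (mod 799)
399 = 256 + 128 + 8 + 4 + 2 + 1 in binary powers of 2.
So 4^399 ≡ 205 · 290 · 18 · 256 · 16 · 4 ≡ 676 (mod 799).
Squaring chain: 676; never reaches −1, so base 4 is a Miller–Rabin witness that 799 is composite.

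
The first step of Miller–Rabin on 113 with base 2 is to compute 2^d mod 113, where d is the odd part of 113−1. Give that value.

15

113 − 1 = 112 = 2^4 · 7, so d = 7.
2^1 ≡ 2 (mod 113)
2^2 ≡ 2^2 = 4 ≡ 4 (mod 113)
2^4 ≡ 4^2 = 16 ≡ 16 (mod 113)
7 = 4 + 2 + 1 in binary powers of 2.
So 2^7 ≡ 16 · 4 · 2 ≡ 15 (mod 113).
Squaring chain: 15 → 112 → 1 → 1; reaches −1, so base 2 does not prove 113 composite.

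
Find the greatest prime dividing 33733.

79

33733 = 7 · 4819
4819 = 61 · 79
79 is prime.
So 33733 = 7 · 61 · 79; the largest prime factor is 79.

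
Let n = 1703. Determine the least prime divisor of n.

1703 is odd.
Digit sum 11, not divisible by 3.
Ends in 3: not divisible by 5.
7: 1703 = 7·243 + 2
11: 1703 = 11·154 + 9
13: 1703 = 13·131

13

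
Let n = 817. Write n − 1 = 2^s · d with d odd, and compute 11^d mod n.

817 − 1 = 816 = 2^4 · 51, so d = 51.
11^1 ≡ 11 (mod 817)
11^2 ≡ 11^2 = 121 ≡ 121 (mod 817)
11^4 ≡ 121^2 = 14641 ≡ 752 (mod 817)
11^8 ≡ 752^2 = 565504 ≡ 140 (mod 817)
11^16 ≡ 140^2 = 19600 ≡ 809 (mod 817)
11^32 ≡ 809^2 = 654481 ≡ 64 (mod 817)
51 = 32 + 16 + 2 + 1 in binary powers of 2.
So 11^51 ≡ 64 · 809 · 121 · 11 ≡ 723 (mod 817).
Squaring chain: 723 → 666 → 742 → 723; never reaches −1, so base 11 is a Miller–Rabin witness that 817 is composite.

723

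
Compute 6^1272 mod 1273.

6^1 ≡ 6 (mod 1273)
6^2 ≡ 6^2 = 36 ≡ 36 (mod 1273)
6^4 ≡ 36^2 = 1296 ≡ 23 (mod 1273)
6^8 ≡ 23^2 = 529 ≡ 529 (mod 1273)
6^16 ≡ 529^2 = 279841 ≡ 1054 (mod 1273)
6^32 ≡ 1054^2 = 1110916 ≡ 860 (mod 1273)
6^64 ≡ 860^2 = 739600 ≡ 1260 (mod 1273)
6^128 ≡ 1260^2 = 1587600 ≡ 169 (mod 1273)
6^256 ≡ 169^2 = 28561 ≡ 555 (mod 1273)
6^512 ≡ 555^2 = 308025 ≡ 1232 (mod 1273)
6^1024 ≡ 1232^2 = 1517824 ≡ 408 (mod 1273)
1272 = 1024 + 128 + 64 + 32 + 16 + 8 in binary powers of 2.
So 6^1272 ≡ 408 · 169 · 1260 · 860 · 1054 · 529 ≡ 558 (mod 1273).
Since 558 ≠ 1, base 6 is a Fermat witness: 1273 is composite.

558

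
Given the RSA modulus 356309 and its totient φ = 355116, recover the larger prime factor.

φ(n) = (p−1)(q−1) = n − (p+q) + 1, so p + q = 356309 − 355116 + 1 = 1194.
p and q are the roots of t² − 1194t + 356309 = 0.
Discriminant: 1194² − 4·356309 = 1425636 − 1425236 = 400; √400 = 20.
q = (1194 − 20)/2 = 587, p = (1194 + 20)/2 = 607.
Check: 587 · 607 = 356309.

607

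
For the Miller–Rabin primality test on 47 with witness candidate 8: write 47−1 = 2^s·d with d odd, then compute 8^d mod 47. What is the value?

47 − 1 = 46 = 2^1 · 23, so d = 23.
8^1 ≡ 8 (mod 47)
8^2 ≡ 8^2 = 64 ≡ 17 (mod 47)
8^4 ≡ 17^2 = 289 ≡ 7 (mod 47)
8^8 ≡ 7^2 = 49 ≡ 2 (mod 47)
8^16 ≡ 2^2 = 4 ≡ 4 (mod 47)
23 = 16 + 4 + 2 + 1 in binary powers of 2.
So 8^23 ≡ 4 · 7 · 17 · 8 ≡ 1 (mod 47).
Since 8^d ≡ 1 (mod 47), base 8 does not prove 47 composite.

1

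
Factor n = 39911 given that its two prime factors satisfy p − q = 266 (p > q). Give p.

Since p = q + 266, we have 39911 = q(q + 266), so q² + 266q − 39911 = 0.
Discriminant: 266² + 4·39911 = 70756 + 159644 = 230400; √230400 = 480.
q = (−266 + 480)/2 = 107, and p = q + 266 = 373.
Check: 107 · 373 = 39911.

373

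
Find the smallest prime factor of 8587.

8587 is odd.
Digit sum 28, not divisible by 3.
Ends in 7: not divisible by 5.
7: 8587 = 7·1226 + 5
11: 8587 = 11·780 + 7
13: 8587 = 13·660 + 7
17: 8587 = 17·505 + 2
19: 8587 = 19·451 + 18
23: 8587 = 23·373 + 8
29: 8587 = 29·296 + 3
31: 8587 = 31·277

31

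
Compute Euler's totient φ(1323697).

1287264

Factor: 1323697 = 89 · 107 · 139.
φ(1323697) = (89−1) · (107−1) · (139−1) = 88 · 106 · 138 = 1287264.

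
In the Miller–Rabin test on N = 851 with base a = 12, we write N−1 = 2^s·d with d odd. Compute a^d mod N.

292

851 − 1 = 850 = 2^1 · 425, so d = 425.
12^1 ≡ 12 (mod 851)
12^2 ≡ 12^2 = 144 ≡ 144 (mod 851)
12^4 ≡ 144^2 = 20736 ≡ 312 (mod 851)
12^8 ≡ 312^2 = 97344 ≡ 330 (mod 851)
12^16 ≡ 330^2 = 108900 ≡ 823 (mod 851)
12^32 ≡ 823^2 = 677329 ≡ 784 (mod 851)
12^64 ≡ 784^2 = 614656 ≡ 234 (mod 851)
12^128 ≡ 234^2 = 54756 ≡ 292 (mod 851)
12^256 ≡ 292^2 = 85264 ≡ 164 (mod 851)
425 = 256 + 128 + 32 + 8 + 1 in binary powers of 2.
So 12^425 ≡ 164 · 292 · 784 · 330 · 12 ≡ 292 (mod 851).
Squaring chain: 292; never reaches −1, so base 12 is a Miller–Rabin witness that 851 is composite.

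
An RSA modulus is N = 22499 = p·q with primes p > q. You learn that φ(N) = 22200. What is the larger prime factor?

151

φ(n) = (p−1)(q−1) = n − (p+q) + 1, so p + q = 22499 − 22200 + 1 = 300.
p and q are the roots of t² − 300t + 22499 = 0.
Discriminant: 300² − 4·22499 = 90000 − 89996 = 4; √4 = 2.
q = (300 − 2)/2 = 149, p = (300 + 2)/2 = 151.
Check: 149 · 151 = 22499.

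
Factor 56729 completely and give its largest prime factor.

71

56729 = 17 · 3337
3337 = 47 · 71
71 is prime.
So 56729 = 17 · 47 · 71; the largest prime factor is 71.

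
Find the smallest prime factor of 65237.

89

65237 is odd.
Digit sum 23, not divisible by 3.
Ends in 7: not divisible by 5.
7: 65237 = 7·9319 + 4
11: 65237 = 11·5930 + 7
13: 65237 = 13·5018 + 3
17: 65237 = 17·3837 + 8
19: 65237 = 19·3433 + 10
23: 65237 = 23·2836 + 9
29: 65237 = 29·2249 + 16
31: 65237 = 31·2104 + 13
37: 65237 = 37·1763 + 6
41: 65237 = 41·1591 + 6
43: 65237 = 43·1517 + 6
47: 65237 = 47·1388 + 1
53: 65237 = 53·1230 + 47
59: 65237 = 59·1105 + 42
61: 65237 = 61·1069 + 28
67: 65237 = 67·973 + 46
71: 65237 = 71·918 + 59
73: 65237 = 73·893 + 48
79: 65237 = 79·825 + 62
83: 65237 = 83·785 + 82
89: 65237 = 89·733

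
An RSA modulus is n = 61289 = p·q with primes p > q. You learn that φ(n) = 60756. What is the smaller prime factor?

φ(n) = (p−1)(q−1) = n − (p+q) + 1, so p + q = 61289 − 60756 + 1 = 534.
p and q are the roots of t² − 534t + 61289 = 0.
Discriminant: 534² − 4·61289 = 285156 − 245156 = 40000; √40000 = 200.
q = (534 − 200)/2 = 167, p = (534 + 200)/2 = 367.
Check: 167 · 367 = 61289.

167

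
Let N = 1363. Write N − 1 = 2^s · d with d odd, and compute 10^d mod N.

1363 − 1 = 1362 = 2^1 · 681, so d = 681.
10^1 ≡ 10 (mod 1363)
10^2 ≡ 10^2 = 100 ≡ 100 (mod 1363)
10^4 ≡ 100^2 = 10000 ≡ 459 (mod 1363)
10^8 ≡ 459^2 = 210681 ≡ 779 (mod 1363)
10^16 ≡ 779^2 = 606841 ≡ 306 (mod 1363)
10^32 ≡ 306^2 = 93636 ≡ 952 (mod 1363)
10^64 ≡ 952^2 = 906304 ≡ 1272 (mod 1363)
10^128 ≡ 1272^2 = 1617984 ≡ 103 (mod 1363)
10^256 ≡ 103^2 = 10609 ≡ 1068 (mod 1363)
10^512 ≡ 1068^2 = 1140624 ≡ 1156 (mod 1363)
681 = 512 + 128 + 32 + 8 + 1 in binary powers of 2.
So 10^681 ≡ 1156 · 103 · 952 · 779 · 10 ≡ 1265 (mod 1363).
Squaring chain: 1265; never reaches −1, so base 10 is a Miller–Rabin witness that 1363 is composite.

1265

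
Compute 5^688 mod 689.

5^1 ≡ 5 (mod 689)
5^2 ≡ 5^2 = 25 ≡ 25 (mod 689)
5^4 ≡ 25^2 = 625 ≡ 625 (mod 689)
5^8 ≡ 625^2 = 390625 ≡ 651 (mod 689)
5^16 ≡ 651^2 = 423801 ≡ 66 (mod 689)
5^32 ≡ 66^2 = 4356 ≡ 222 (mod 689)
5^64 ≡ 222^2 = 49284 ≡ 365 (mod 689)
5^128 ≡ 365^2 = 133225 ≡ 248 (mod 689)
5^256 ≡ 248^2 = 61504 ≡ 183 (mod 689)
5^512 ≡ 183^2 = 33489 ≡ 417 (mod 689)
688 = 512 + 128 + 32 + 16 in binary powers of 2.
So 5^688 ≡ 417 · 248 · 222 · 66 ≡ 365 (mod 689).
Since 365 ≠ 1, base 5 is a Fermat witness: 689 is composite.

365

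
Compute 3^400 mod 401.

1

3^1 ≡ 3 (mod 401)
3^2 ≡ 3^2 = 9 ≡ 9 (mod 401)
3^4 ≡ 9^2 = 81 ≡ 81 (mod 401)
3^8 ≡ 81^2 = 6561 ≡ 145 (mod 401)
3^16 ≡ 145^2 = 21025 ≡ 173 (mod 401)
3^32 ≡ 173^2 = 29929 ≡ 255 (mod 401)
3^64 ≡ 255^2 = 65025 ≡ 63 (mod 401)
3^128 ≡ 63^2 = 3969 ≡ 360 (mod 401)
3^256 ≡ 360^2 = 129600 ≡ 77 (mod 401)
400 = 256 + 128 + 16 in binary powers of 2.
So 3^400 ≡ 77 · 360 · 173 ≡ 1 (mod 401).
Since the result is 1, base 3 gives no evidence that 401 is composite.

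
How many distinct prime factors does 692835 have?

692835 = 3 · 230945
230945 = 5 · 46189
46189 = 11 · 4199
4199 = 13 · 323
323 = 17 · 19
692835 = 3 · 5 · 11 · 13 · 17 · 19, which has 6 distinct prime factors.

6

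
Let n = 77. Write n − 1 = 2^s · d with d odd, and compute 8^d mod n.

29

77 − 1 = 76 = 2^2 · 19, so d = 19.
8^1 ≡ 8 (mod 77)
8^2 ≡ 8^2 = 64 ≡ 64 (mod 77)
8^4 ≡ 64^2 = 4096 ≡ 15 (mod 77)
8^8 ≡ 15^2 = 225 ≡ 71 (mod 77)
8^16 ≡ 71^2 = 5041 ≡ 36 (mod 77)
19 = 16 + 2 + 1 in binary powers of 2.
So 8^19 ≡ 36 · 64 · 8 ≡ 29 (mod 77).
Squaring chain: 29 → 71; never reaches −1, so base 8 is a Miller–Rabin witness that 77 is composite.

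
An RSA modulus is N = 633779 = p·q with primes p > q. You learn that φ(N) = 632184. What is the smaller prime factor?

743

φ(n) = (p−1)(q−1) = n − (p+q) + 1, so p + q = 633779 − 632184 + 1 = 1596.
p and q are the roots of t² − 1596t + 633779 = 0.
Discriminant: 1596² − 4·633779 = 2547216 − 2535116 = 12100; √12100 = 110.
q = (1596 − 110)/2 = 743, p = (1596 + 110)/2 = 853.
Check: 743 · 853 = 633779.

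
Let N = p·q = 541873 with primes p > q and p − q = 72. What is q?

701

Since p = q + 72, we have 541873 = q(q + 72), so q² + 72q − 541873 = 0.
Discriminant: 72² + 4·541873 = 5184 + 2167492 = 2172676; √2172676 = 1474.
q = (−72 + 1474)/2 = 701, and p = q + 72 = 773.
Check: 701 · 773 = 541873.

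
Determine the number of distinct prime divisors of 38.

2

38 = 2 · 19
38 = 2 · 19, which has 2 distinct prime factors.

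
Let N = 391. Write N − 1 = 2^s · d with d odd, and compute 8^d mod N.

257

391 − 1 = 390 = 2^1 · 195, so d = 195.
8^1 ≡ 8 (mod 391)
8^2 ≡ 8^2 = 64 ≡ 64 (mod 391)
8^4 ≡ 64^2 = 4096 ≡ 186 (mod 391)
8^8 ≡ 186^2 = 34596 ≡ 188 (mod 391)
8^16 ≡ 188^2 = 35344 ≡ 154 (mod 391)
8^32 ≡ 154^2 = 23716 ≡ 256 (mod 391)
8^64 ≡ 256^2 = 65536 ≡ 239 (mod 391)
8^128 ≡ 239^2 = 57121 ≡ 35 (mod 391)
195 = 128 + 64 + 2 + 1 in binary powers of 2.
So 8^195 ≡ 35 · 239 · 64 · 8 ≡ 257 (mod 391).
Squaring chain: 257; never reaches −1, so base 8 is a Miller–Rabin witness that 391 is composite.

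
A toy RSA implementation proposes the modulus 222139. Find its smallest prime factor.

17

222139 is odd.
Digit sum 19, not divisible by 3.
Ends in 9: not divisible by 5.
7: 222139 = 7·31734 + 1
11: 222139 = 11·20194 + 5
13: 222139 = 13·17087 + 8
17: 222139 = 17·13067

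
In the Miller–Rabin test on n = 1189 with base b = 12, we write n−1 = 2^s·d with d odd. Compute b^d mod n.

1189 − 1 = 1188 = 2^2 · 297, so d = 297.
12^1 ≡ 12 (mod 1189)
12^2 ≡ 12^2 = 144 ≡ 144 (mod 1189)
12^4 ≡ 144^2 = 20736 ≡ 523 (mod 1189)
12^8 ≡ 523^2 = 273529 ≡ 59 (mod 1189)
12^16 ≡ 59^2 = 3481 ≡ 1103 (mod 1189)
12^32 ≡ 1103^2 = 1216609 ≡ 262 (mod 1189)
12^64 ≡ 262^2 = 68644 ≡ 871 (mod 1189)
12^128 ≡ 871^2 = 758641 ≡ 59 (mod 1189)
12^256 ≡ 59^2 = 3481 ≡ 1103 (mod 1189)
297 = 256 + 32 + 8 + 1 in binary powers of 2.
So 12^297 ≡ 1103 · 262 · 59 · 12 ≡ 157 (mod 1189).
Squaring chain: 157 → 869; never reaches −1, so base 12 is a Miller–Rabin witness that 1189 is composite.

157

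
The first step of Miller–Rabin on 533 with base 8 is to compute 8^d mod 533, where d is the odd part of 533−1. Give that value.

533 − 1 = 532 = 2^2 · 133, so d = 133.
8^1 ≡ 8 (mod 533)
8^2 ≡ 8^2 = 64 ≡ 64 (mod 533)
8^4 ≡ 64^2 = 4096 ≡ 365 (mod 533)
8^8 ≡ 365^2 = 133225 ≡ 508 (mod 533)
8^16 ≡ 508^2 = 258064 ≡ 92 (mod 533)
8^32 ≡ 92^2 = 8464 ≡ 469 (mod 533)
8^64 ≡ 469^2 = 219961 ≡ 365 (mod 533)
8^128 ≡ 365^2 = 133225 ≡ 508 (mod 533)
133 = 128 + 4 + 1 in binary powers of 2.
So 8^133 ≡ 508 · 365 · 8 ≡ 21 (mod 533).
Squaring chain: 21 → 441; never reaches −1, so base 8 is a Miller–Rabin witness that 533 is composite.

21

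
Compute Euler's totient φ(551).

504

Factor: 551 = 19 · 29.
φ(551) = (19−1) · (29−1) = 18 · 28 = 504.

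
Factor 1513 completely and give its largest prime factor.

89

1513 = 17 · 89
89 is prime.
So 1513 = 17 · 89; the largest prime factor is 89.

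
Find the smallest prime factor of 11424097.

11424097 is odd.
Digit sum 28, not divisible by 3.
Ends in 7: not divisible by 5.
7: 11424097 = 7·1632013 + 6
11: 11424097 = 11·1038554 + 3
13: 11424097 = 13·878776 + 9
17: 11424097 = 17·672005 + 12
19: 11424097 = 19·601268 + 5
23: 11424097 = 23·496699 + 20
29: 11424097 = 29·393934 + 11
31: 11424097 = 31·368519 + 8
37: 11424097 = 37·308759 + 14
41: 11424097 = 41·278636 + 21
43: 11424097 = 43·265676 + 29
47: 11424097 = 47·243065 + 42
53: 11424097 = 53·215549

53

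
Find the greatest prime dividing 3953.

67

3953 = 59 · 67
67 is prime.
So 3953 = 59 · 67; the largest prime factor is 67.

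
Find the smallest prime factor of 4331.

61

4331 is odd.
Digit sum 11, not divisible by 3.
Ends in 1: not divisible by 5.
7: 4331 = 7·618 + 5
11: 4331 = 11·393 + 8
13: 4331 = 13·333 + 2
17: 4331 = 17·254 + 13
19: 4331 = 19·227 + 18
23: 4331 = 23·188 + 7
29: 4331 = 29·149 + 10
31: 4331 = 31·139 + 22
37: 4331 = 37·117 + 2
41: 4331 = 41·105 + 26
43: 4331 = 43·100 + 31
47: 4331 = 47·92 + 7
53: 4331 = 53·81 + 38
59: 4331 = 59·73 + 24
61: 4331 = 61·71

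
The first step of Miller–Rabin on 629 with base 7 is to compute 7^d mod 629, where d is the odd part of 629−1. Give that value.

629 − 1 = 628 = 2^2 · 157, so d = 157.
7^1 ≡ 7 (mod 629)
7^2 ≡ 7^2 = 49 ≡ 49 (mod 629)
7^4 ≡ 49^2 = 2401 ≡ 514 (mod 629)
7^8 ≡ 514^2 = 264196 ≡ 16 (mod 629)
7^16 ≡ 16^2 = 256 ≡ 256 (mod 629)
7^32 ≡ 256^2 = 65536 ≡ 120 (mod 629)
7^64 ≡ 120^2 = 14400 ≡ 562 (mod 629)
7^128 ≡ 562^2 = 315844 ≡ 86 (mod 629)
157 = 128 + 16 + 8 + 4 + 1 in binary powers of 2.
So 7^157 ≡ 86 · 256 · 16 · 514 · 7 ≡ 329 (mod 629).
Squaring chain: 329 → 53; never reaches −1, so base 7 is a Miller–Rabin witness that 629 is composite.

329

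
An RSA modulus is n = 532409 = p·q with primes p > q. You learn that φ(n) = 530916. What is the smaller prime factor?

587

φ(n) = (p−1)(q−1) = n − (p+q) + 1, so p + q = 532409 − 530916 + 1 = 1494.
p and q are the roots of t² − 1494t + 532409 = 0.
Discriminant: 1494² − 4·532409 = 2232036 − 2129636 = 102400; √102400 = 320.
q = (1494 − 320)/2 = 587, p = (1494 + 320)/2 = 907.
Check: 587 · 907 = 532409.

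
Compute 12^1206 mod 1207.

682

12^1 ≡ 12 (mod 1207)
12^2 ≡ 12^2 = 144 ≡ 144 (mod 1207)
12^4 ≡ 144^2 = 20736 ≡ 217 (mod 1207)
12^8 ≡ 217^2 = 47089 ≡ 16 (mod 1207)
12^16 ≡ 16^2 = 256 ≡ 256 (mod 1207)
12^32 ≡ 256^2 = 65536 ≡ 358 (mod 1207)
12^64 ≡ 358^2 = 128164 ≡ 222 (mod 1207)
12^128 ≡ 222^2 = 49284 ≡ 1004 (mod 1207)
12^256 ≡ 1004^2 = 1008016 ≡ 171 (mod 1207)
12^512 ≡ 171^2 = 29241 ≡ 273 (mod 1207)
12^1024 ≡ 273^2 = 74529 ≡ 902 (mod 1207)
1206 = 1024 + 128 + 32 + 16 + 4 + 2 in binary powers of 2.
So 12^1206 ≡ 902 · 1004 · 358 · 256 · 217 · 144 ≡ 682 (mod 1207).
Since 682 ≠ 1, base 12 is a Fermat witness: 1207 is composite.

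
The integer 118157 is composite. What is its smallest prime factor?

13

118157 is odd.
Digit sum 23, not divisible by 3.
Ends in 7: not divisible by 5.
7: 118157 = 7·16879 + 4
11: 118157 = 11·10741 + 6
13: 118157 = 13·9089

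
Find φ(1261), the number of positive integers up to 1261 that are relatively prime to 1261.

1152

Factor: 1261 = 13 · 97.
φ(1261) = (13−1) · (97−1) = 12 · 96 = 1152.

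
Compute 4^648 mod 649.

4^1 ≡ 4 (mod 649)
4^2 ≡ 4^2 = 16 ≡ 16 (mod 649)
4^4 ≡ 16^2 = 256 ≡ 256 (mod 649)
4^8 ≡ 256^2 = 65536 ≡ 636 (mod 649)
4^16 ≡ 636^2 = 404496 ≡ 169 (mod 649)
4^32 ≡ 169^2 = 28561 ≡ 5 (mod 649)
4^64 ≡ 5^2 = 25 ≡ 25 (mod 649)
4^128 ≡ 25^2 = 625 ≡ 625 (mod 649)
4^256 ≡ 625^2 = 390625 ≡ 576 (mod 649)
4^512 ≡ 576^2 = 331776 ≡ 137 (mod 649)
648 = 512 + 128 + 8 in binary powers of 2.
So 4^648 ≡ 137 · 625 · 636 ≡ 559 (mod 649).
Since 559 ≠ 1, base 4 is a Fermat witness: 649 is composite.

559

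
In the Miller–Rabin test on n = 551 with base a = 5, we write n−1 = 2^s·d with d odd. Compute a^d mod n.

294

551 − 1 = 550 = 2^1 · 275, so d = 275.
5^1 ≡ 5 (mod 551)
5^2 ≡ 5^2 = 25 ≡ 25 (mod 551)
5^4 ≡ 25^2 = 625 ≡ 74 (mod 551)
5^8 ≡ 74^2 = 5476 ≡ 517 (mod 551)
5^16 ≡ 517^2 = 267289 ≡ 54 (mod 551)
5^32 ≡ 54^2 = 2916 ≡ 161 (mod 551)
5^64 ≡ 161^2 = 25921 ≡ 24 (mod 551)
5^128 ≡ 24^2 = 576 ≡ 25 (mod 551)
5^256 ≡ 25^2 = 625 ≡ 74 (mod 551)
275 = 256 + 16 + 2 + 1 in binary powers of 2.
So 5^275 ≡ 74 · 54 · 25 · 5 ≡ 294 (mod 551).
Squaring chain: 294; never reaches −1, so base 5 is a Miller–Rabin witness that 551 is composite.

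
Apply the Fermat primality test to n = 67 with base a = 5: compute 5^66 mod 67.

5^1 ≡ 5 (mod 67)
5^2 ≡ 5^2 = 25 ≡ 25 (mod 67)
5^4 ≡ 25^2 = 625 ≡ 22 (mod 67)
5^8 ≡ 22^2 = 484 ≡ 15 (mod 67)
5^16 ≡ 15^2 = 225 ≡ 24 (mod 67)
5^32 ≡ 24^2 = 576 ≡ 40 (mod 67)
5^64 ≡ 40^2 = 1600 ≡ 59 (mod 67)
66 = 64 + 2 in binary powers of 2.
So 5^66 ≡ 59 · 25 ≡ 1 (mod 67).
Since the result is 1, base 5 gives no evidence that 67 is composite.

1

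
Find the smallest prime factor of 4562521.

41

4562521 is odd.
Digit sum 25, not divisible by 3.
Ends in 1: not divisible by 5.
7: 4562521 = 7·651788 + 5
11: 4562521 = 11·414774 + 7
13: 4562521 = 13·350963 + 2
17: 4562521 = 17·268383 + 10
19: 4562521 = 19·240132 + 13
23: 4562521 = 23·198370 + 11
29: 4562521 = 29·157328 + 9
31: 4562521 = 31·147178 + 3
37: 4562521 = 37·123311 + 14
41: 4562521 = 41·111281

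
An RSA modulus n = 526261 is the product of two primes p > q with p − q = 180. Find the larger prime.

821

Since p = q + 180, we have 526261 = q(q + 180), so q² + 180q − 526261 = 0.
Discriminant: 180² + 4·526261 = 32400 + 2105044 = 2137444; √2137444 = 1462.
q = (−180 + 1462)/2 = 641, and p = q + 180 = 821.
Check: 641 · 821 = 526261.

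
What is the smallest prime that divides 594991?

43

594991 is odd.
Digit sum 37, not divisible by 3.
Ends in 1: not divisible by 5.
7: 594991 = 7·84998 + 5
11: 594991 = 11·54090 + 1
13: 594991 = 13·45768 + 7
17: 594991 = 17·34999 + 8
19: 594991 = 19·31315 + 6
23: 594991 = 23·25869 + 4
29: 594991 = 29·20516 + 27
31: 594991 = 31·19193 + 8
37: 594991 = 37·16080 + 31
41: 594991 = 41·14511 + 40
43: 594991 = 43·13837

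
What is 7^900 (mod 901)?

293

7^1 ≡ 7 (mod 901)
7^2 ≡ 7^2 = 49 ≡ 49 (mod 901)
7^4 ≡ 49^2 = 2401 ≡ 599 (mod 901)
7^8 ≡ 599^2 = 358801 ≡ 203 (mod 901)
7^16 ≡ 203^2 = 41209 ≡ 664 (mod 901)
7^32 ≡ 664^2 = 440896 ≡ 307 (mod 901)
7^64 ≡ 307^2 = 94249 ≡ 545 (mod 901)
7^128 ≡ 545^2 = 297025 ≡ 596 (mod 901)
7^256 ≡ 596^2 = 355216 ≡ 222 (mod 901)
7^512 ≡ 222^2 = 49284 ≡ 630 (mod 901)
900 = 512 + 256 + 128 + 4 in binary powers of 2.
So 7^900 ≡ 630 · 222 · 596 · 599 ≡ 293 (mod 901).
Since 293 ≠ 1, base 7 is a Fermat witness: 901 is composite.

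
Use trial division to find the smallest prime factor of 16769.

16769 is odd.
Digit sum 29, not divisible by 3.
Ends in 9: not divisible by 5.
7: 16769 = 7·2395 + 4
11: 16769 = 11·1524 + 5
13: 16769 = 13·1289 + 12
17: 16769 = 17·986 + 7
19: 16769 = 19·882 + 11
23: 16769 = 23·729 + 2
29: 16769 = 29·578 + 7
31: 16769 = 31·540 + 29
37: 16769 = 37·453 + 8
41: 16769 = 41·409

41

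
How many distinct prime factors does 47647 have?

47647 = 29 · 1643
1643 = 31 · 53
47647 = 29 · 31 · 53, which has 3 distinct prime factors.

3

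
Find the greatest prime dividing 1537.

53

1537 = 29 · 53
53 is prime.
So 1537 = 29 · 53; the largest prime factor is 53.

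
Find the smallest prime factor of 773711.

41

773711 is odd.
Digit sum 26, not divisible by 3.
Ends in 1: not divisible by 5.
7: 773711 = 7·110530 + 1
11: 773711 = 11·70337 + 4
13: 773711 = 13·59516 + 3
17: 773711 = 17·45512 + 7
19: 773711 = 19·40721 + 12
23: 773711 = 23·33639 + 14
29: 773711 = 29·26679 + 20
31: 773711 = 31·24958 + 13
37: 773711 = 37·20911 + 4
41: 773711 = 41·18871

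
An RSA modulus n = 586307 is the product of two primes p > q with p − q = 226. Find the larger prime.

887

Since p = q + 226, we have 586307 = q(q + 226), so q² + 226q − 586307 = 0.
Discriminant: 226² + 4·586307 = 51076 + 2345228 = 2396304; √2396304 = 1548.
q = (−226 + 1548)/2 = 661, and p = q + 226 = 887.
Check: 661 · 887 = 586307.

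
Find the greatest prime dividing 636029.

97

636029 = 79 · 8051
8051 = 83 · 97
97 is prime.
So 636029 = 79 · 83 · 97; the largest prime factor is 97.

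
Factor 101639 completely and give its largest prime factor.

101639 = 37 · 2747
2747 = 41 · 67
67 is prime.
So 101639 = 37 · 41 · 67; the largest prime factor is 67.

67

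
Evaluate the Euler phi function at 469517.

448560

Factor: 469517 = 43 · 61 · 179.
φ(469517) = (43−1) · (61−1) · (179−1) = 42 · 60 · 178 = 448560.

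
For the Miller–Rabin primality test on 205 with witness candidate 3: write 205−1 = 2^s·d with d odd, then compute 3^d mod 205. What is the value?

205 − 1 = 204 = 2^2 · 51, so d = 51.
3^1 ≡ 3 (mod 205)
3^2 ≡ 3^2 = 9 ≡ 9 (mod 205)
3^4 ≡ 9^2 = 81 ≡ 81 (mod 205)
3^8 ≡ 81^2 = 6561 ≡ 1 (mod 205)
3^16 ≡ 1^2 = 1 ≡ 1 (mod 205)
3^32 ≡ 1^2 = 1 ≡ 1 (mod 205)
51 = 32 + 16 + 2 + 1 in binary powers of 2.
So 3^51 ≡ 1 · 1 · 9 · 3 ≡ 27 (mod 205).
Squaring chain: 27 → 114; never reaches −1, so base 3 is a Miller–Rabin witness that 205 is composite.

27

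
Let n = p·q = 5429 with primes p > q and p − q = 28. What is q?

61

Since p = q + 28, we have 5429 = q(q + 28), so q² + 28q − 5429 = 0.
Discriminant: 28² + 4·5429 = 784 + 21716 = 22500; √22500 = 150.
q = (−28 + 150)/2 = 61, and p = q + 28 = 89.
Check: 61 · 89 = 5429.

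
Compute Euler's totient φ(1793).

Factor: 1793 = 11 · 163.
φ(1793) = (11−1) · (163−1) = 10 · 162 = 1620.

1620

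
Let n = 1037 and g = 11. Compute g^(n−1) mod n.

489

11^1 ≡ 11 (mod 1037)
11^2 ≡ 11^2 = 121 ≡ 121 (mod 1037)
11^4 ≡ 121^2 = 14641 ≡ 123 (mod 1037)
11^8 ≡ 123^2 = 15129 ≡ 611 (mod 1037)
11^16 ≡ 611^2 = 373321 ≡ 1 (mod 1037)
11^32 ≡ 1^2 = 1 ≡ 1 (mod 1037)
11^64 ≡ 1^2 = 1 ≡ 1 (mod 1037)
11^128 ≡ 1^2 = 1 ≡ 1 (mod 1037)
11^256 ≡ 1^2 = 1 ≡ 1 (mod 1037)
11^512 ≡ 1^2 = 1 ≡ 1 (mod 1037)
11^1024 ≡ 1^2 = 1 ≡ 1 (mod 1037)
1036 = 1024 + 8 + 4 in binary powers of 2.
So 11^1036 ≡ 1 · 611 · 123 ≡ 489 (mod 1037).
Since 489 ≠ 1, base 11 is a Fermat witness: 1037 is composite.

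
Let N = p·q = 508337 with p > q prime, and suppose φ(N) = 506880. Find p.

881

φ(n) = (p−1)(q−1) = n − (p+q) + 1, so p + q = 508337 − 506880 + 1 = 1458.
p and q are the roots of t² − 1458t + 508337 = 0.
Discriminant: 1458² − 4·508337 = 2125764 − 2033348 = 92416; √92416 = 304.
q = (1458 − 304)/2 = 577, p = (1458 + 304)/2 = 881.
Check: 577 · 881 = 508337.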